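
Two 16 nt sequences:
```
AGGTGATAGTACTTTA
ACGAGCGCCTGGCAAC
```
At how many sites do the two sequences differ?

12

The sequences differ at sites 2, 4, 6, 7, 8, 9, 11, 12, 13, 14, 15, 16 (1-based) — 12 in total.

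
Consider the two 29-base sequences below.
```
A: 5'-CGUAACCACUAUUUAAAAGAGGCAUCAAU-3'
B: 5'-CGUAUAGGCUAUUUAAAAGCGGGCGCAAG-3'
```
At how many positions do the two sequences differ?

9

The sequences differ at positions 5, 6, 7, 8, 20, 23, 24, 25, 29 (1-based) — 9 in total.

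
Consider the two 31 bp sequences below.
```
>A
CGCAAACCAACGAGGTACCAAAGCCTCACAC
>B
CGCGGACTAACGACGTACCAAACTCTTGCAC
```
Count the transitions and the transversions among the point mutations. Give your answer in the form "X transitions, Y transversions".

Transitions (purine↔purine or pyrimidine↔pyrimidine): 4 A→G, 5 A→G, 8 C→T, 24 C→T, 27 C→T, 28 A→G.
Transversions (purine↔pyrimidine): 14 G→C, 23 G→C.

6 transitions, 2 transversions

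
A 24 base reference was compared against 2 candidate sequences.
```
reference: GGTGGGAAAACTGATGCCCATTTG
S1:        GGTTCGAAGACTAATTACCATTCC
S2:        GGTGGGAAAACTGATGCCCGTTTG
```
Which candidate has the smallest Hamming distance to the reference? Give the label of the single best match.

S1 differs at 8 sites; S2 differs at 1 site. The closest is S2.

S2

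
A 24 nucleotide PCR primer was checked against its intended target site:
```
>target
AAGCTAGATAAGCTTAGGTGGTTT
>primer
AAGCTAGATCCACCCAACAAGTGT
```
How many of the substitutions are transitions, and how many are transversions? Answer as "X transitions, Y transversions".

5 transitions, 5 transversions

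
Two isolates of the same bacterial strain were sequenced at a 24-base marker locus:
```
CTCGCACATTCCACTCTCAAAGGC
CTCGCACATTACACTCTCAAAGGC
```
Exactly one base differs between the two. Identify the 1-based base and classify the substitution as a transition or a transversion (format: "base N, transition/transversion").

Base 11 changes C→A. C is a pyrimidine and A is a purine, so this is a transversion.

base 11, transversion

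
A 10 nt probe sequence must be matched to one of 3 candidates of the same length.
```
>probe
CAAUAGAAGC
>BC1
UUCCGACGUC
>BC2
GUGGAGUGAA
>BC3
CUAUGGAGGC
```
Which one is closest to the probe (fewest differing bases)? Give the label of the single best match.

Hamming distances to probe — BC1: 9; BC2: 8; BC3: 3.
Smallest is BC3 with 3 mismatches.

BC3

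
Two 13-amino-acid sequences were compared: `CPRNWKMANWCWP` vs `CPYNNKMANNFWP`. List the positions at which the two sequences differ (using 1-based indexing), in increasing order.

3, 5, 10, 11

Differences at position 3 (R→Y), position 5 (W→N), position 10 (W→N), position 11 (C→F).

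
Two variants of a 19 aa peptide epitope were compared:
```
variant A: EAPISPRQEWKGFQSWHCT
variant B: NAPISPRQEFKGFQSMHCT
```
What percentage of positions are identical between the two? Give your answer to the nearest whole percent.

Mismatches at positions 1, 10, 16 (1-based): 3 of 19.
Identical positions: 16/19 = 84.21% → 84%.

84%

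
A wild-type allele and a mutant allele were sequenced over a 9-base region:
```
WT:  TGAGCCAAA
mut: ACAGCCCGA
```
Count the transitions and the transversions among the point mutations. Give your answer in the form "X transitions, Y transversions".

1 transition, 3 transversions

Transitions (purine↔purine or pyrimidine↔pyrimidine): 8 A→G.
Transversions (purine↔pyrimidine): 1 T→A, 2 G→C, 7 A→C.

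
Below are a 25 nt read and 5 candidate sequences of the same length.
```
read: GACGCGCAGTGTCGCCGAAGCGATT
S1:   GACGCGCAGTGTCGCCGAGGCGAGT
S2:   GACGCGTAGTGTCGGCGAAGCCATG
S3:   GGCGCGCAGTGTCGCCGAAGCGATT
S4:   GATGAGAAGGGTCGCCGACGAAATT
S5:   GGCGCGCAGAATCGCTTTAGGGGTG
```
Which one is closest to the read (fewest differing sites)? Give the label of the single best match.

S3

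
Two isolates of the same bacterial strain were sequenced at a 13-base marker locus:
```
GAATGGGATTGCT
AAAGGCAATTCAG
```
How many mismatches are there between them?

7

Mismatches (1-based): base 1: G→A; base 4: T→G; base 6: G→C; base 7: G→A; base 11: G→C; base 12: C→A; base 13: T→G.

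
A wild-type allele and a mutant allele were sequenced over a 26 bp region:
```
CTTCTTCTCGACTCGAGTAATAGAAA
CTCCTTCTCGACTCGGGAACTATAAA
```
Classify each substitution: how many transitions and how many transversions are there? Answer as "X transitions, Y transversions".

Mismatches (1-based):
base 3: T→C (pyrimidine→pyrimidine, transition)
base 16: A→G (purine→purine, transition)
base 18: T→A (pyrimidine→purine, transversion)
base 20: A→C (purine→pyrimidine, transversion)
base 23: G→T (purine→pyrimidine, transversion)

2 transitions, 3 transversions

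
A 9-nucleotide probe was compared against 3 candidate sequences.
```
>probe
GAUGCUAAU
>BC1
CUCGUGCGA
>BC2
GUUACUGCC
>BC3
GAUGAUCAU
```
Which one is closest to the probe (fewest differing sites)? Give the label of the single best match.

Hamming distances to probe — BC1: 8; BC2: 5; BC3: 2.
Smallest is BC3 with 2 mismatches.

BC3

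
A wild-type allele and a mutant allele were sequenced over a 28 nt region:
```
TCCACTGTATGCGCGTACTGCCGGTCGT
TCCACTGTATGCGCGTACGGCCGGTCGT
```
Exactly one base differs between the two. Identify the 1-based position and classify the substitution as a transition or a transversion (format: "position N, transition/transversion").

Position 19 changes T→G. T is a pyrimidine and G is a purine, so this is a transversion.

position 19, transversion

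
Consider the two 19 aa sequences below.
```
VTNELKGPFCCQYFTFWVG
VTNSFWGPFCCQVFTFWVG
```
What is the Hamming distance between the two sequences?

4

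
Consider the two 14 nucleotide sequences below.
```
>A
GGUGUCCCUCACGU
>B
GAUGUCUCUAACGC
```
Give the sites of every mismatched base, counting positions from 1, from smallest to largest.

2, 7, 10, 14

Differences at site 2 (G→A), site 7 (C→U), site 10 (C→A), site 14 (U→C).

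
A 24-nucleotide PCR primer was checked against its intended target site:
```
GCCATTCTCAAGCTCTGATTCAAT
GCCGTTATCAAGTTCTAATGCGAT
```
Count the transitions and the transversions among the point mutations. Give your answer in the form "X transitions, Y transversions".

Mismatches (1-based):
base 4: A→G (purine→purine, transition)
base 7: C→A (pyrimidine→purine, transversion)
base 13: C→T (pyrimidine→pyrimidine, transition)
base 17: G→A (purine→purine, transition)
base 20: T→G (pyrimidine→purine, transversion)
base 22: A→G (purine→purine, transition)

4 transitions, 2 transversions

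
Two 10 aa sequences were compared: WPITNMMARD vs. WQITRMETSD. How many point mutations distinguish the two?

Mismatches (1-based): position 2: P→Q; position 5: N→R; position 7: M→E; position 8: A→T; position 9: R→S.

5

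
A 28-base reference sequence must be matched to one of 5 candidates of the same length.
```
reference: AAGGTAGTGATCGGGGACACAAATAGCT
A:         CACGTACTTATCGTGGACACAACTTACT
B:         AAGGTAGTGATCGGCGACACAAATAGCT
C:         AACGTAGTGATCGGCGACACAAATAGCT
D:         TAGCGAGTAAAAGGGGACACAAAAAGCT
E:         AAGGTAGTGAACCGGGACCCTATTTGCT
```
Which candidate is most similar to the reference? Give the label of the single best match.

Hamming distances to reference — A: 8; B: 1; C: 2; D: 7; E: 6.
Smallest is B with 1 mismatch.

B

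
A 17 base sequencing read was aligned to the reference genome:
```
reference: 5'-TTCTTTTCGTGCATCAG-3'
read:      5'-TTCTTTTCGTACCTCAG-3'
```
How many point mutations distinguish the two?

2

The sequences differ at bases 11, 13 (1-based) — 2 in total.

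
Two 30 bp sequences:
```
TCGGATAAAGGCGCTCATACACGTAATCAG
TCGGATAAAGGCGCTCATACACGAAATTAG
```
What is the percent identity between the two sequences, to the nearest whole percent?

2 positions differ (24, 28), so 28 of 30 match: 28/30 = 93.33%.

93%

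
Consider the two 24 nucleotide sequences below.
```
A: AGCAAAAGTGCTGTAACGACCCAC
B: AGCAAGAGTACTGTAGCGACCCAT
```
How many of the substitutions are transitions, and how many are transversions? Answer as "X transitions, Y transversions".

4 transitions, 0 transversions

Mismatches (1-based):
site 6: A→G (purine→purine, transition)
site 10: G→A (purine→purine, transition)
site 16: A→G (purine→purine, transition)
site 24: C→T (pyrimidine→pyrimidine, transition)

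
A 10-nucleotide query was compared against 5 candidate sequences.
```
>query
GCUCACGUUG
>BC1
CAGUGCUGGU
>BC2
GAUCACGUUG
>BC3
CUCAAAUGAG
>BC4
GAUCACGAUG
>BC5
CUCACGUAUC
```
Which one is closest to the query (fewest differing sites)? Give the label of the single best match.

BC2

BC1 differs at 9 sites; BC2 differs at 1 site; BC3 differs at 8 sites; BC4 differs at 2 sites; BC5 differs at 9 sites. The closest is BC2.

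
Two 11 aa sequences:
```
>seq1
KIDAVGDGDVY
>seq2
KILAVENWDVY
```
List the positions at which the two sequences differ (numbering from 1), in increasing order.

Differences at position 3 (D→L), position 6 (G→E), position 7 (D→N), position 8 (G→W).

3, 6, 7, 8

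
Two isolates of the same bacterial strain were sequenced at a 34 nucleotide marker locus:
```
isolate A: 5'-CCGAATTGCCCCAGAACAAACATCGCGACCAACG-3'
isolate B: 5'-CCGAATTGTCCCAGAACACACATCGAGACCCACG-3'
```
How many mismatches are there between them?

Mismatches (1-based): base 9: C→T; base 19: A→C; base 26: C→A; base 31: A→C.

4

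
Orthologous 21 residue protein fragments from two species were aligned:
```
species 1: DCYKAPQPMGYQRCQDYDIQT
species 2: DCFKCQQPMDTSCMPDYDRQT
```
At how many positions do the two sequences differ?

10

Comparing position by position, 10 positions differ: 3 (Y/F), 5 (A/C), 6 (P/Q), 10 (G/D), 11 (Y/T), 12 (Q/S), 13 (R/C), 14 (C/M), 15 (Q/P), 19 (I/R).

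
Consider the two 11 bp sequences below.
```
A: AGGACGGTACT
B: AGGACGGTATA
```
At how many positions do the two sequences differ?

2

Comparing position by position, 2 positions differ: 10 (C/T), 11 (T/A).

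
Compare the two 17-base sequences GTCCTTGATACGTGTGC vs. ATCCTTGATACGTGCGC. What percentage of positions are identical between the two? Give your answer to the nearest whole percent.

2 positions differ (1, 15), so 15 of 17 match: 15/17 = 88.24%.

88%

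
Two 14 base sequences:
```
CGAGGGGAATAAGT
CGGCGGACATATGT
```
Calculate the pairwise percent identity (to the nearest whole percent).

Mismatches at positions 3, 4, 7, 8, 12 (1-based): 5 of 14.
Identical positions: 9/14 = 64.29% → 64%.

64%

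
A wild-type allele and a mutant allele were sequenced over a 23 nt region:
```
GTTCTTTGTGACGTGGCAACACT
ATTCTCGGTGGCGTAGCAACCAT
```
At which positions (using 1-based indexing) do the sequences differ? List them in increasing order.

1, 6, 7, 11, 15, 21, 22

Differences at position 1 (G→A), position 6 (T→C), position 7 (T→G), position 11 (A→G), position 15 (G→A), position 21 (A→C), position 22 (C→A).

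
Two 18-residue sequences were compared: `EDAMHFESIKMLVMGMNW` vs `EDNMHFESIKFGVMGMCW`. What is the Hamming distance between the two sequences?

Comparing position by position, 4 residues differ: 3 (A/N), 11 (M/F), 12 (L/G), 17 (N/C).

4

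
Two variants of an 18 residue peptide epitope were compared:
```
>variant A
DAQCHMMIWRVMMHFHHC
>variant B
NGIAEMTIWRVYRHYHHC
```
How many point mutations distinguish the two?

9

Comparing position by position, 9 residues differ: 1 (D/N), 2 (A/G), 3 (Q/I), 4 (C/A), 5 (H/E), 7 (M/T), 12 (M/Y), 13 (M/R), 15 (F/Y).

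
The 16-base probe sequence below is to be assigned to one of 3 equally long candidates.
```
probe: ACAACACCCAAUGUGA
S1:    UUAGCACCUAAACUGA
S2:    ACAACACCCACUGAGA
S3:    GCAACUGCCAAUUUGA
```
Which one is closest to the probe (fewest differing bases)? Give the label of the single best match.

S2

S1 differs at 6 bases; S2 differs at 2 bases; S3 differs at 4 bases. The closest is S2.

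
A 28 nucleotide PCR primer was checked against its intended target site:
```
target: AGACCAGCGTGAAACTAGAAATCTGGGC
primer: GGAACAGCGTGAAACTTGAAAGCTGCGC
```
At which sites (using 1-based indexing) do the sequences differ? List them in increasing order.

Scanning 1-based: 1: A/G; 4: C/A; 17: A/T; 22: T/G; 26: G/C.

1, 4, 17, 22, 26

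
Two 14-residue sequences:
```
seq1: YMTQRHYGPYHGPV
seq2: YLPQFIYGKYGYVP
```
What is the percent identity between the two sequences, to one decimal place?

35.7%

9 positions differ (2, 3, 5, 6, 9, 11, 12, 13, 14), so 5 of 14 match: 5/14 = 35.71%.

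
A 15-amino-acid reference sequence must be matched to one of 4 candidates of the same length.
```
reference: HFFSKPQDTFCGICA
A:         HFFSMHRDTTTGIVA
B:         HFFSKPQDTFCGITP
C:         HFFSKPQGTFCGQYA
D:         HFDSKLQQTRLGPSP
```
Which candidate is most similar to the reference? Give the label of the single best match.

B

Hamming distances to reference — A: 6; B: 2; C: 3; D: 8.
Smallest is B with 2 mismatches.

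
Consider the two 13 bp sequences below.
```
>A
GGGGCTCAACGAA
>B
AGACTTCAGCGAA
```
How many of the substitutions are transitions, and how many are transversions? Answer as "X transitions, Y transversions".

Mismatches (1-based):
site 1: G→A (purine→purine, transition)
site 3: G→A (purine→purine, transition)
site 4: G→C (purine→pyrimidine, transversion)
site 5: C→T (pyrimidine→pyrimidine, transition)
site 9: A→G (purine→purine, transition)

4 transitions, 1 transversion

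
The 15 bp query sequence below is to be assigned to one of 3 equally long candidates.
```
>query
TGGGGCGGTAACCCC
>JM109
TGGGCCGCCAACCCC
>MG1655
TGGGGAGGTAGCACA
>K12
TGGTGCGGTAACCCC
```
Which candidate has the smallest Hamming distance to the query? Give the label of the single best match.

K12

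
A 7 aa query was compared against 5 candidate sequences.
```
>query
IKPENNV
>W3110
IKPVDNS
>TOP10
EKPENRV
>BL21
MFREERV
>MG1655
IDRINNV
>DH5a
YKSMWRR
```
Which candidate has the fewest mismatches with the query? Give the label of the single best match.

TOP10

Hamming distances to query — W3110: 3; TOP10: 2; BL21: 5; MG1655: 3; DH5a: 6.
Smallest is TOP10 with 2 mismatches.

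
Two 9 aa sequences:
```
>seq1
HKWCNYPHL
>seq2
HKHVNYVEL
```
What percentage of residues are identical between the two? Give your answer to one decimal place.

55.6%

4 positions differ (3, 4, 7, 8), so 5 of 9 match: 5/9 = 55.56%.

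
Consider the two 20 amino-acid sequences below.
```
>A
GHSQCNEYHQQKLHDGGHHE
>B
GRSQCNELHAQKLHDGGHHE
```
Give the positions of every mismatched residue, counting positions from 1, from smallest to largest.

2, 8, 10

Differences at position 2 (H→R), position 8 (Y→L), position 10 (Q→A).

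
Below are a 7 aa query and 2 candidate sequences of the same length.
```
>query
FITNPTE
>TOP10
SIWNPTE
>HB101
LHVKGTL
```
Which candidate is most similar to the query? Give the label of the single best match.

TOP10

Hamming distances to query — TOP10: 2; HB101: 6.
Smallest is TOP10 with 2 mismatches.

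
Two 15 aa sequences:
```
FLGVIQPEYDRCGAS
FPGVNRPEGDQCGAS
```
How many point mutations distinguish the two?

Comparing position by position, 5 positions differ: 2 (L/P), 5 (I/N), 6 (Q/R), 9 (Y/G), 11 (R/Q).

5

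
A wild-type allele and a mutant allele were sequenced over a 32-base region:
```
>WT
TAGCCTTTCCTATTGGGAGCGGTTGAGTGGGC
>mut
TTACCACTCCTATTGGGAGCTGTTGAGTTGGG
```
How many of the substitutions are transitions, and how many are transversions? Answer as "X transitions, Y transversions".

2 transitions, 5 transversions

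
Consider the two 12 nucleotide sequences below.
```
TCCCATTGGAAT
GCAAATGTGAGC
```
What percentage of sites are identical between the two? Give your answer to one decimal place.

41.7%

7 positions differ (1, 3, 4, 7, 8, 11, 12), so 5 of 12 match: 5/12 = 41.67%.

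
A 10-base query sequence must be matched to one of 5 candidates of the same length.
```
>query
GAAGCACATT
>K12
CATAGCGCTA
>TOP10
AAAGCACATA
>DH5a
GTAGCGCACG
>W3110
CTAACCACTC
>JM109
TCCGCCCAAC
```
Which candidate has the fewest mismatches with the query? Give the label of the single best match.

TOP10

K12 differs at 8 positions; TOP10 differs at 2 positions; DH5a differs at 4 positions; W3110 differs at 7 positions; JM109 differs at 6 positions. The closest is TOP10.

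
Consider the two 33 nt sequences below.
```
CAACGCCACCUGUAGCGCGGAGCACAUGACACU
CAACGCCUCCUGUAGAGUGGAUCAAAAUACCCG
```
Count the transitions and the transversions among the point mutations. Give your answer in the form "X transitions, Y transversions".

Mismatches (1-based):
base 8: A→U (purine→pyrimidine, transversion)
base 16: C→A (pyrimidine→purine, transversion)
base 18: C→U (pyrimidine→pyrimidine, transition)
base 22: G→U (purine→pyrimidine, transversion)
base 25: C→A (pyrimidine→purine, transversion)
base 27: U→A (pyrimidine→purine, transversion)
base 28: G→U (purine→pyrimidine, transversion)
base 31: A→C (purine→pyrimidine, transversion)
base 33: U→G (pyrimidine→purine, transversion)

1 transition, 8 transversions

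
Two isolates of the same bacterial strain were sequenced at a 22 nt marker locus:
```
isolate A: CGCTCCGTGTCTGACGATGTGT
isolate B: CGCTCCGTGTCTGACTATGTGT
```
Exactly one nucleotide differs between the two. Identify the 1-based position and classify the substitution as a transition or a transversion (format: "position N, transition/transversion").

position 16, transversion

Position 16 changes G→T. G is a purine and T is a pyrimidine, so this is a transversion.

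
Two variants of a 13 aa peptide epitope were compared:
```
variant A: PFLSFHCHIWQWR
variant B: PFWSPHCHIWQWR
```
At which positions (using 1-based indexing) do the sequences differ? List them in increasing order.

3, 5

Scanning 1-based: 3: L/W; 5: F/P.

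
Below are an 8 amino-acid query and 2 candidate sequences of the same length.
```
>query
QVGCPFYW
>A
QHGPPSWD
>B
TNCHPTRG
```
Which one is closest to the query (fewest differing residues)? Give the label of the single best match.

A

Hamming distances to query — A: 5; B: 7.
Smallest is A with 5 mismatches.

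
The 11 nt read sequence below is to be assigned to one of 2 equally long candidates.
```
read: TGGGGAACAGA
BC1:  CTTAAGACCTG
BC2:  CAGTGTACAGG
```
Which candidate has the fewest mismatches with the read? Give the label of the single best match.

BC2

BC1 differs at 9 sites; BC2 differs at 5 sites. The closest is BC2.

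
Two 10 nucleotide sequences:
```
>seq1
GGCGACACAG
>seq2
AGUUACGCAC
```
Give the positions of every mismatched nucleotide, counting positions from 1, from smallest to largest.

Differences at position 1 (G→A), position 3 (C→U), position 4 (G→U), position 7 (A→G), position 10 (G→C).

1, 3, 4, 7, 10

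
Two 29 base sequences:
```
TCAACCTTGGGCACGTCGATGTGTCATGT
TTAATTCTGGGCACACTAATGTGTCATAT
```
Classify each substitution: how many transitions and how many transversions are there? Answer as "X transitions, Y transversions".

Mismatches (1-based):
site 2: C→T (pyrimidine→pyrimidine, transition)
site 5: C→T (pyrimidine→pyrimidine, transition)
site 6: C→T (pyrimidine→pyrimidine, transition)
site 7: T→C (pyrimidine→pyrimidine, transition)
site 15: G→A (purine→purine, transition)
site 16: T→C (pyrimidine→pyrimidine, transition)
site 17: C→T (pyrimidine→pyrimidine, transition)
site 18: G→A (purine→purine, transition)
site 28: G→A (purine→purine, transition)

9 transitions, 0 transversions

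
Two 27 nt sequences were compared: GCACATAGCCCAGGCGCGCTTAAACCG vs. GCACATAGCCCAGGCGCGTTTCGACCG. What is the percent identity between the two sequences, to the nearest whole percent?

89%

Mismatches at positions 19, 22, 23 (1-based): 3 of 27.
Identical positions: 24/27 = 88.89% → 89%.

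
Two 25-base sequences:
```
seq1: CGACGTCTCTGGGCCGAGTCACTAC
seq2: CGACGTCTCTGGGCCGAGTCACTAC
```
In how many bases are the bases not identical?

0

The two sequences are identical at every position.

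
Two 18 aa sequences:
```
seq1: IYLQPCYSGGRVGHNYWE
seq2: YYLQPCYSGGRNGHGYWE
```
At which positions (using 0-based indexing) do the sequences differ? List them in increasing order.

0, 11, 14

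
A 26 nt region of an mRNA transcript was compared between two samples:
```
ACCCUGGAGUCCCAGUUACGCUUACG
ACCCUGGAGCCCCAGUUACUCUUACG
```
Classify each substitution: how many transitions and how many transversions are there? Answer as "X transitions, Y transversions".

Mismatches (1-based):
base 10: U→C (pyrimidine→pyrimidine, transition)
base 20: G→U (purine→pyrimidine, transversion)

1 transition, 1 transversion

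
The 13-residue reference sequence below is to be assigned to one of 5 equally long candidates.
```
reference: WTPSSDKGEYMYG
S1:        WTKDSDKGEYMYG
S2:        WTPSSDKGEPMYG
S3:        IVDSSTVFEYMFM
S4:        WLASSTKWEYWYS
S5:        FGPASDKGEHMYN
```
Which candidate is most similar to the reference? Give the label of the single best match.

S1 differs at 2 residues; S2 differs at 1 residue; S3 differs at 8 residues; S4 differs at 6 residues; S5 differs at 5 residues. The closest is S2.

S2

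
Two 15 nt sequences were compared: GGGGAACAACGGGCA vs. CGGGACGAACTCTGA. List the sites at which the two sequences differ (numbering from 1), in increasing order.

Scanning 1-based: 1: G/C; 6: A/C; 7: C/G; 11: G/T; 12: G/C; 13: G/T; 14: C/G.

1, 6, 7, 11, 12, 13, 14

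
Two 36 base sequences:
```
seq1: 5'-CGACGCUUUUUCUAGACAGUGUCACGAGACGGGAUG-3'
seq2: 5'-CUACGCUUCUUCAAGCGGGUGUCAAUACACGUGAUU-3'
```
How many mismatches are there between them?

Comparing position by position, 11 sites differ: 2 (G/U), 9 (U/C), 13 (U/A), 16 (A/C), 17 (C/G), 18 (A/G), 25 (C/A), 26 (G/U), 28 (G/C), 32 (G/U), 36 (G/U).

11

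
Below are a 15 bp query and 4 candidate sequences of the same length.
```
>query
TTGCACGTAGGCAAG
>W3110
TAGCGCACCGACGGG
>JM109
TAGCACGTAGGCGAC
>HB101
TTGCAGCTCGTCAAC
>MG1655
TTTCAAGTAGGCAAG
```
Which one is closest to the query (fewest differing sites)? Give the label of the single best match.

MG1655

Hamming distances to query — W3110: 8; JM109: 3; HB101: 5; MG1655: 2.
Smallest is MG1655 with 2 mismatches.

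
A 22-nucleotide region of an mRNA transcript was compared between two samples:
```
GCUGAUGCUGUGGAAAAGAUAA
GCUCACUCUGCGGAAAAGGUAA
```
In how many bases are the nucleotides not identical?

5

Comparing position by position, 5 bases differ: 4 (G/C), 6 (U/C), 7 (G/U), 11 (U/C), 19 (A/G).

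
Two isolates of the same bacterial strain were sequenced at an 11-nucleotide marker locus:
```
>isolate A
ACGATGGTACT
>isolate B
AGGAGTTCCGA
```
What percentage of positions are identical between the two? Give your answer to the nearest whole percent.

27%

8 positions differ (2, 5, 6, 7, 8, 9, 10, 11), so 3 of 11 match: 3/11 = 27.27%.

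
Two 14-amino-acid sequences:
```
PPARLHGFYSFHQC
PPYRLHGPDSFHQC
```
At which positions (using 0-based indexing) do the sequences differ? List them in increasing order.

2, 7, 8

Scanning 0-based: 2: A/Y; 7: F/P; 8: Y/D.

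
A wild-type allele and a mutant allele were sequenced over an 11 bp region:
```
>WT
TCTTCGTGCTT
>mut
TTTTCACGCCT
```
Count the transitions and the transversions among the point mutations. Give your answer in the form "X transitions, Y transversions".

Transitions (purine↔purine or pyrimidine↔pyrimidine): 2 C→T, 6 G→A, 7 T→C, 10 T→C.
Transversions (purine↔pyrimidine): none.

4 transitions, 0 transversions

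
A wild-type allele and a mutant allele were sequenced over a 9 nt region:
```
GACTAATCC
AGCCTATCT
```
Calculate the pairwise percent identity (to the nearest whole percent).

5 positions differ (1, 2, 4, 5, 9), so 4 of 9 match: 4/9 = 44.44%.

44%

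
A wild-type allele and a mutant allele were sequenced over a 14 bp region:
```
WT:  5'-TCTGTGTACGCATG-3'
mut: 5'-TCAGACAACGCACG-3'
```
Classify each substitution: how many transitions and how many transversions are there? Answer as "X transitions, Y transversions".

Mismatches (1-based):
base 3: T→A (pyrimidine→purine, transversion)
base 5: T→A (pyrimidine→purine, transversion)
base 6: G→C (purine→pyrimidine, transversion)
base 7: T→A (pyrimidine→purine, transversion)
base 13: T→C (pyrimidine→pyrimidine, transition)

1 transition, 4 transversions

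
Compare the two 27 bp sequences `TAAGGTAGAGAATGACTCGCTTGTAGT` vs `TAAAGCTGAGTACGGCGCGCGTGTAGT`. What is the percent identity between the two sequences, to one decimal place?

70.4%

8 positions differ (4, 6, 7, 11, 13, 15, 17, 21), so 19 of 27 match: 19/27 = 70.37%.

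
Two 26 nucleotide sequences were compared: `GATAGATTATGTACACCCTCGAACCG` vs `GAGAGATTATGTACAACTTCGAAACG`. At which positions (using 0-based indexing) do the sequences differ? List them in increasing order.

2, 15, 17, 23

Scanning 0-based: 2: T/G; 15: C/A; 17: C/T; 23: C/A.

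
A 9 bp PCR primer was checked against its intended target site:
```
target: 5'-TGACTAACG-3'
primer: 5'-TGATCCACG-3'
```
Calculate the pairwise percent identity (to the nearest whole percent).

67%

3 positions differ (4, 5, 6), so 6 of 9 match: 6/9 = 66.67%.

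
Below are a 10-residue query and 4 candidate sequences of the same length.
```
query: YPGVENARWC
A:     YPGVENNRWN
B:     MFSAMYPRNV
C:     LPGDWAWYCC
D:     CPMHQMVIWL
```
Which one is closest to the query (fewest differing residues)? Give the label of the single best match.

A differs at 2 residues; B differs at 9 residues; C differs at 7 residues; D differs at 8 residues. The closest is A.

A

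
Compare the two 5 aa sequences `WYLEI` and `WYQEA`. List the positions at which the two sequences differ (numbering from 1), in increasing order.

3, 5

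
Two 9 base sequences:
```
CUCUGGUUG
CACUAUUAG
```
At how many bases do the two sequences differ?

The sequences differ at bases 2, 5, 6, 8 (1-based) — 4 in total.

4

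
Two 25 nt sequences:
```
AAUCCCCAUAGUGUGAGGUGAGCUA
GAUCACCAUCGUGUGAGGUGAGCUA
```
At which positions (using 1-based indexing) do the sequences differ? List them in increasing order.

Scanning 1-based: 1: A/G; 5: C/A; 10: A/C.

1, 5, 10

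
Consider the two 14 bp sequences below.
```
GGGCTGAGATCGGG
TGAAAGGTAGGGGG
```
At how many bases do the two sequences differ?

8

Comparing position by position, 8 bases differ: 1 (G/T), 3 (G/A), 4 (C/A), 5 (T/A), 7 (A/G), 8 (G/T), 10 (T/G), 11 (C/G).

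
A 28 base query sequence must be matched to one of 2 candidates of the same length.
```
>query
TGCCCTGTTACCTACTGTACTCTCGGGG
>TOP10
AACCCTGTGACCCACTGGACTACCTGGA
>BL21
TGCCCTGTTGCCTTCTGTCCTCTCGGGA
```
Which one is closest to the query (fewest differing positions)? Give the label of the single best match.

TOP10 differs at 9 positions; BL21 differs at 4 positions. The closest is BL21.

BL21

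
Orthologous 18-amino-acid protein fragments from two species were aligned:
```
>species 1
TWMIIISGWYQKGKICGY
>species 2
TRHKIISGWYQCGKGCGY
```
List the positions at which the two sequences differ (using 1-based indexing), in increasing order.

2, 3, 4, 12, 15

Differences at position 2 (W→R), position 3 (M→H), position 4 (I→K), position 12 (K→C), position 15 (I→G).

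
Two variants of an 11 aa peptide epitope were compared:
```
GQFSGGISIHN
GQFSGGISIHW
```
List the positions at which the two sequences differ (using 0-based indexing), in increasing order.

10

Differences at position 10 (N→W).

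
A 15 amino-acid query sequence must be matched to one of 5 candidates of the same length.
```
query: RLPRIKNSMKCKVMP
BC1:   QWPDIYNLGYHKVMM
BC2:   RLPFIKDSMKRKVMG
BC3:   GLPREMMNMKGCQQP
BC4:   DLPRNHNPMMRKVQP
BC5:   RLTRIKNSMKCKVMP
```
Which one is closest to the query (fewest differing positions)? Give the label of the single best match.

BC1 differs at 9 positions; BC2 differs at 4 positions; BC3 differs at 9 positions; BC4 differs at 7 positions; BC5 differs at 1 position. The closest is BC5.

BC5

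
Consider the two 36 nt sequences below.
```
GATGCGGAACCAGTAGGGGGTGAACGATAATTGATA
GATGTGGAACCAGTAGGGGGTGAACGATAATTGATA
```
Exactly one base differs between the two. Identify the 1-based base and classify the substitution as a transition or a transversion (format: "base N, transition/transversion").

The sequences differ only at base 5: C→T (pyrimidine→pyrimidine), a transition.

base 5, transition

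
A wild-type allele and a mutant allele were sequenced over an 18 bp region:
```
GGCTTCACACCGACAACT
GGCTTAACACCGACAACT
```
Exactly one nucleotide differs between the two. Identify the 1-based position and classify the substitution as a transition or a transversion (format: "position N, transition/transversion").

position 6, transversion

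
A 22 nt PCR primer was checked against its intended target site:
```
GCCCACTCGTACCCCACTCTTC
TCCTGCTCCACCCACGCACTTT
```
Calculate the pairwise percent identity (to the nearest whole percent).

55%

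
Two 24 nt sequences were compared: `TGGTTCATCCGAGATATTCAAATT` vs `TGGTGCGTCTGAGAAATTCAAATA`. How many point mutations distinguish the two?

5

Mismatches (1-based): base 5: T→G; base 7: A→G; base 10: C→T; base 15: T→A; base 24: T→A.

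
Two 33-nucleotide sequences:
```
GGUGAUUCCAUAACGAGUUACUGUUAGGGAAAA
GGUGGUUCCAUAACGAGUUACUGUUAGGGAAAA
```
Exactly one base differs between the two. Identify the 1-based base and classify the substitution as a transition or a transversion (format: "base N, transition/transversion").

base 5, transition

The sequences differ only at base 5: A→G (purine→purine), a transition.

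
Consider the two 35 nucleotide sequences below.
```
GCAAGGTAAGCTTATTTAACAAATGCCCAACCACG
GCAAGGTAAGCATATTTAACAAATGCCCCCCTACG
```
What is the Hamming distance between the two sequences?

4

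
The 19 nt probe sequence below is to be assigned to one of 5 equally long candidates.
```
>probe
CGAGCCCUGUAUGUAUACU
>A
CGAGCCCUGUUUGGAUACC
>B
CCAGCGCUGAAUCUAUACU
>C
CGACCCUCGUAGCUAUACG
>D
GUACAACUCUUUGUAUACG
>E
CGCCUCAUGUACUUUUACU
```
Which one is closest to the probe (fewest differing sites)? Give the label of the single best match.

Hamming distances to probe — A: 3; B: 4; C: 6; D: 8; E: 7.
Smallest is A with 3 mismatches.

A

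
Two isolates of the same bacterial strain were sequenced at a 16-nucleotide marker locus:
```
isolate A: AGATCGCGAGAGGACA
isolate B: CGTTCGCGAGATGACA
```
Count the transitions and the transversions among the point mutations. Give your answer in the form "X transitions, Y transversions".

0 transitions, 3 transversions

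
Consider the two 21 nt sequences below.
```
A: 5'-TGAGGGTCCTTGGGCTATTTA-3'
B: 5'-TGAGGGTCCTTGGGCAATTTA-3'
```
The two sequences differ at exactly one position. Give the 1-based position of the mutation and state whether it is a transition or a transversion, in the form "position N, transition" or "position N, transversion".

position 16, transversion

The sequences differ only at position 16: T→A (pyrimidine→purine), a transversion.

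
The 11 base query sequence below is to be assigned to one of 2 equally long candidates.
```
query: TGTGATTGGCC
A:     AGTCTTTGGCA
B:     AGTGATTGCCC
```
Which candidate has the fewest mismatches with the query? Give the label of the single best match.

A differs at 4 bases; B differs at 2 bases. The closest is B.

B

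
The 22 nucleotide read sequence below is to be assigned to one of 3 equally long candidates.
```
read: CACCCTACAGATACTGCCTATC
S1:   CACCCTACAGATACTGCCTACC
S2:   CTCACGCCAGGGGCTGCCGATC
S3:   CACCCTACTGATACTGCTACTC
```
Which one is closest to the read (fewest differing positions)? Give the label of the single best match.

S1 differs at 1 position; S2 differs at 8 positions; S3 differs at 4 positions. The closest is S1.

S1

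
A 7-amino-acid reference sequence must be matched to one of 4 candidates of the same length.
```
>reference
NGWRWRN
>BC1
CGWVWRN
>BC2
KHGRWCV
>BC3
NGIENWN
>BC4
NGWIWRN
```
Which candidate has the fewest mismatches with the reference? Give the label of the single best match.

BC4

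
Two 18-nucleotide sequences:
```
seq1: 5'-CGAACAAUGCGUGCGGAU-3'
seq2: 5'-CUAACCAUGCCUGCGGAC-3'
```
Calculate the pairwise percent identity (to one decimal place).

Mismatches at positions 2, 6, 11, 18 (1-based): 4 of 18.
Identical positions: 14/18 = 77.78% → 77.8%.

77.8%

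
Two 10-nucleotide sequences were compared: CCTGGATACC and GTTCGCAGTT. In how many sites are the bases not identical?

8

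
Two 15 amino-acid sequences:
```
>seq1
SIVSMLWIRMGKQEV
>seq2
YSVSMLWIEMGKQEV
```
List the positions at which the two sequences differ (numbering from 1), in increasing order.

1, 2, 9

Differences at position 1 (S→Y), position 2 (I→S), position 9 (R→E).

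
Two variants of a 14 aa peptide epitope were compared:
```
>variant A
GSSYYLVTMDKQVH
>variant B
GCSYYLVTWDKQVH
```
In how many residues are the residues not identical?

Comparing position by position, 2 residues differ: 2 (S/C), 9 (M/W).

2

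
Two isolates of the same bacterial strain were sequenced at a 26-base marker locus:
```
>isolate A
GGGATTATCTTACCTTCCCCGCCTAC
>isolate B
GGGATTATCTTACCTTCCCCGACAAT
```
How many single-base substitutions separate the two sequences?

The sequences differ at sites 22, 24, 26 (1-based) — 3 in total.

3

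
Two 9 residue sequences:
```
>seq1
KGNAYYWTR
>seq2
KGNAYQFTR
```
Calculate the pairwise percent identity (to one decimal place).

Mismatches at positions 6, 7 (1-based): 2 of 9.
Identical positions: 7/9 = 77.78% → 77.8%.

77.8%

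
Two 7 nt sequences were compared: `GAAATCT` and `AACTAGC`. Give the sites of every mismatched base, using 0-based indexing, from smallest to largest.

Scanning 0-based: 0: G/A; 2: A/C; 3: A/T; 4: T/A; 5: C/G; 6: T/C.

0, 2, 3, 4, 5, 6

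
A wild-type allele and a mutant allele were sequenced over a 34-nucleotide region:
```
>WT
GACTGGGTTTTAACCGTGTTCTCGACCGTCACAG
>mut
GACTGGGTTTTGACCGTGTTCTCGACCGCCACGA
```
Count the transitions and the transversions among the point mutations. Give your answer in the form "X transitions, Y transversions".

Mismatches (1-based):
base 12: A→G (purine→purine, transition)
base 29: T→C (pyrimidine→pyrimidine, transition)
base 33: A→G (purine→purine, transition)
base 34: G→A (purine→purine, transition)

4 transitions, 0 transversions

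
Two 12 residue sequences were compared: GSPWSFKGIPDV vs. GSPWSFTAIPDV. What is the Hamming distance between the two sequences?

2

Mismatches (1-based): residue 7: K→T; residue 8: G→A.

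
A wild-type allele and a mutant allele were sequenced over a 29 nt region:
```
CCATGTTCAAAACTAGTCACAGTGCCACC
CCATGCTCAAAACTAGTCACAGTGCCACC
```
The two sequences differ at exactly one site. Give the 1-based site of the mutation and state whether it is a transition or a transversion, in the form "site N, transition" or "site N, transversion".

Site 6 changes T→C. T is a pyrimidine and C is a pyrimidine, so this is a transition.

site 6, transition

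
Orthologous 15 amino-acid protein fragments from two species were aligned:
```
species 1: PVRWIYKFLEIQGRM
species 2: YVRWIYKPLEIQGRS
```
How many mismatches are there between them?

3

Comparing position by position, 3 positions differ: 1 (P/Y), 8 (F/P), 15 (M/S).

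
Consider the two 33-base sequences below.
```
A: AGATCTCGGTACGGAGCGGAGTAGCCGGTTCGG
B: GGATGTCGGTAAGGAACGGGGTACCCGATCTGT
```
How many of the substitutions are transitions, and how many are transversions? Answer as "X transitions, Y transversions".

6 transitions, 4 transversions

Transitions (purine↔purine or pyrimidine↔pyrimidine): 1 A→G, 16 G→A, 20 A→G, 28 G→A, 30 T→C, 31 C→T.
Transversions (purine↔pyrimidine): 5 C→G, 12 C→A, 24 G→C, 33 G→T.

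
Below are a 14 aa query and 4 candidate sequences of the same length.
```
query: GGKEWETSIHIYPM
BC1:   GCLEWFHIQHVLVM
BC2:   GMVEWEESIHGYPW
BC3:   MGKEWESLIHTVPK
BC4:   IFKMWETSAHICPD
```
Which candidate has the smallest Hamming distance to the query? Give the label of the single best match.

BC2

BC1 differs at 9 residues; BC2 differs at 5 residues; BC3 differs at 6 residues; BC4 differs at 6 residues. The closest is BC2.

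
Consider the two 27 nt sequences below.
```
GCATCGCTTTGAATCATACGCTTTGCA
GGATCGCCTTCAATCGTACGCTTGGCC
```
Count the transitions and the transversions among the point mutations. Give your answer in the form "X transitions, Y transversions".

2 transitions, 4 transversions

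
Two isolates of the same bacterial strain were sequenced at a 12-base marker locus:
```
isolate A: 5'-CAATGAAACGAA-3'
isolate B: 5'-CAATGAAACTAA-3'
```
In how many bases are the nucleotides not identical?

Comparing position by position, 1 base differs: 10 (G/T).

1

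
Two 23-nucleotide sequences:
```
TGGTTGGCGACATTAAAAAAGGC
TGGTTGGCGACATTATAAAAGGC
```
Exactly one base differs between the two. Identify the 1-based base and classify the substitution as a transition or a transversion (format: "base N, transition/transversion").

Base 16 changes A→T. A is a purine and T is a pyrimidine, so this is a transversion.

base 16, transversion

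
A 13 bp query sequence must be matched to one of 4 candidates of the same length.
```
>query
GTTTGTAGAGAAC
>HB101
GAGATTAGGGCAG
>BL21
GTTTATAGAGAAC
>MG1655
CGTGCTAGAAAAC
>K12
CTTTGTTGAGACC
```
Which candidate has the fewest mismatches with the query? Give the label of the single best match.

BL21

HB101 differs at 7 bases; BL21 differs at 1 base; MG1655 differs at 5 bases; K12 differs at 3 bases. The closest is BL21.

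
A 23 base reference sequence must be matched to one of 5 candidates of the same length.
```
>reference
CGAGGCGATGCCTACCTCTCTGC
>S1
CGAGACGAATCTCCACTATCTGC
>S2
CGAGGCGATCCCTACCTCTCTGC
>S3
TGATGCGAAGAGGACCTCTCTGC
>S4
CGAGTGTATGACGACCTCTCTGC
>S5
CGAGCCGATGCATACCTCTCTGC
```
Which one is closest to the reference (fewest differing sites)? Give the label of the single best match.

S1 differs at 8 sites; S2 differs at 1 site; S3 differs at 6 sites; S4 differs at 5 sites; S5 differs at 2 sites. The closest is S2.

S2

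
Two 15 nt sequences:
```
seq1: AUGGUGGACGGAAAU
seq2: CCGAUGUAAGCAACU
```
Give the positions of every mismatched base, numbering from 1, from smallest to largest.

1, 2, 4, 7, 9, 11, 14

Scanning 1-based: 1: A/C; 2: U/C; 4: G/A; 7: G/U; 9: C/A; 11: G/C; 14: A/C.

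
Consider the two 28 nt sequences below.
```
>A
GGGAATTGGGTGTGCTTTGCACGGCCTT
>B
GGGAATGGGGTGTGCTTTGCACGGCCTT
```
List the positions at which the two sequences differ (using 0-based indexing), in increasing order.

Differences at position 6 (T→G).

6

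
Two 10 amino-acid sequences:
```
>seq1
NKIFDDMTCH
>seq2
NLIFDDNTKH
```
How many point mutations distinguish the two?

3

Mismatches (1-based): position 2: K→L; position 7: M→N; position 9: C→K.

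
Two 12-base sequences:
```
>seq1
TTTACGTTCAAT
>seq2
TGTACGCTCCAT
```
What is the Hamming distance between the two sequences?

Mismatches (1-based): site 2: T→G; site 7: T→C; site 10: A→C.

3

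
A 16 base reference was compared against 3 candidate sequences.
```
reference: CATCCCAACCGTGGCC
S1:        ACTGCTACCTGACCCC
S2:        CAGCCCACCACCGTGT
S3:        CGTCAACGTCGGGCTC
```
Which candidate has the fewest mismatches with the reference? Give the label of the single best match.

S2

S1 differs at 9 bases; S2 differs at 8 bases; S3 differs at 9 bases. The closest is S2.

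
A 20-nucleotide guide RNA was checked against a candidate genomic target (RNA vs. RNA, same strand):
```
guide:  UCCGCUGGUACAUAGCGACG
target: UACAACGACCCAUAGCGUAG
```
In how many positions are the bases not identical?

9

Comparing position by position, 9 positions differ: 2 (C/A), 4 (G/A), 5 (C/A), 6 (U/C), 8 (G/A), 9 (U/C), 10 (A/C), 18 (A/U), 19 (C/A).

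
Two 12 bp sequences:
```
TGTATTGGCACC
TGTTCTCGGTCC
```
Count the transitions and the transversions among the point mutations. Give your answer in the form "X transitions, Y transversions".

Transitions (purine↔purine or pyrimidine↔pyrimidine): 5 T→C.
Transversions (purine↔pyrimidine): 4 A→T, 7 G→C, 9 C→G, 10 A→T.

1 transition, 4 transversions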